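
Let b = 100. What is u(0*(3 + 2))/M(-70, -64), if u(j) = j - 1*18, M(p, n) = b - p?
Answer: -9/85 ≈ -0.10588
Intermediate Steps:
M(p, n) = 100 - p
u(j) = -18 + j (u(j) = j - 18 = -18 + j)
u(0*(3 + 2))/M(-70, -64) = (-18 + 0*(3 + 2))/(100 - 1*(-70)) = (-18 + 0*5)/(100 + 70) = (-18 + 0)/170 = -18*1/170 = -9/85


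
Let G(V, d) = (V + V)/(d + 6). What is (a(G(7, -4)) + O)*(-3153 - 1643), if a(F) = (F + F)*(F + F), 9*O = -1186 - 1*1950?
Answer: 6580112/9 ≈ 7.3112e+5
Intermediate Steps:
O = -3136/9 (O = (-1186 - 1*1950)/9 = (-1186 - 1950)/9 = (1/9)*(-3136) = -3136/9 ≈ -348.44)
G(V, d) = 2*V/(6 + d) (G(V, d) = (2*V)/(6 + d) = 2*V/(6 + d))
a(F) = 4*F**2 (a(F) = (2*F)*(2*F) = 4*F**2)
(a(G(7, -4)) + O)*(-3153 - 1643) = (4*(2*7/(6 - 4))**2 - 3136/9)*(-3153 - 1643) = (4*(2*7/2)**2 - 3136/9)*(-4796) = (4*(2*7*(1/2))**2 - 3136/9)*(-4796) = (4*7**2 - 3136/9)*(-4796) = (4*49 - 3136/9)*(-4796) = (196 - 3136/9)*(-4796) = -1372/9*(-4796) = 6580112/9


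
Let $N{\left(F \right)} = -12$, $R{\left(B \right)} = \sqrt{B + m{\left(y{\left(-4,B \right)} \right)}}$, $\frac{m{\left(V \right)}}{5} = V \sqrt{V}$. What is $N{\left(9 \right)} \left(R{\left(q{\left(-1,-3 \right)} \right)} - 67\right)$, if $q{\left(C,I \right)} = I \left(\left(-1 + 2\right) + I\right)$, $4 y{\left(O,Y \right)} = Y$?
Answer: $804 - 6 \sqrt{24 + 15 \sqrt{6}} \approx 757.24$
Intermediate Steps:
$y{\left(O,Y \right)} = \frac{Y}{4}$
$m{\left(V \right)} = 5 V^{\frac{3}{2}}$ ($m{\left(V \right)} = 5 V \sqrt{V} = 5 V^{\frac{3}{2}}$)
$q{\left(C,I \right)} = I \left(1 + I\right)$
$R{\left(B \right)} = \sqrt{B + \frac{5 B^{\frac{3}{2}}}{8}}$ ($R{\left(B \right)} = \sqrt{B + 5 \left(\frac{B}{4}\right)^{\frac{3}{2}}} = \sqrt{B + 5 \frac{B^{\frac{3}{2}}}{8}} = \sqrt{B + \frac{5 B^{\frac{3}{2}}}{8}}$)
$N{\left(9 \right)} \left(R{\left(q{\left(-1,-3 \right)} \right)} - 67\right) = - 12 \left(\frac{\sqrt{10 \left(- 3 \left(1 - 3\right)\right)^{\frac{3}{2}} + 16 \left(- 3 \left(1 - 3\right)\right)}}{4} - 67\right) = - 12 \left(\frac{\sqrt{10 \left(\left(-3\right) \left(-2\right)\right)^{\frac{3}{2}} + 16 \left(\left(-3\right) \left(-2\right)\right)}}{4} - 67\right) = - 12 \left(\frac{\sqrt{10 \cdot 6^{\frac{3}{2}} + 16 \cdot 6}}{4} - 67\right) = - 12 \left(\frac{\sqrt{10 \cdot 6 \sqrt{6} + 96}}{4} - 67\right) = - 12 \left(\frac{\sqrt{60 \sqrt{6} + 96}}{4} - 67\right) = - 12 \left(\frac{\sqrt{96 + 60 \sqrt{6}}}{4} - 67\right) = - 12 \left(-67 + \frac{\sqrt{96 + 60 \sqrt{6}}}{4}\right) = 804 - 3 \sqrt{96 + 60 \sqrt{6}}$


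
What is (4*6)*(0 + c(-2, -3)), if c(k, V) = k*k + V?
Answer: 24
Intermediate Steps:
c(k, V) = V + k**2 (c(k, V) = k**2 + V = V + k**2)
(4*6)*(0 + c(-2, -3)) = (4*6)*(0 + (-3 + (-2)**2)) = 24*(0 + (-3 + 4)) = 24*(0 + 1) = 24*1 = 24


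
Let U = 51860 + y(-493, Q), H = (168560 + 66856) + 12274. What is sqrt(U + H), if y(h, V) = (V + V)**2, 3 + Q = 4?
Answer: sqrt(299554) ≈ 547.32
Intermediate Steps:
Q = 1 (Q = -3 + 4 = 1)
y(h, V) = 4*V**2 (y(h, V) = (2*V)**2 = 4*V**2)
H = 247690 (H = 235416 + 12274 = 247690)
U = 51864 (U = 51860 + 4*1**2 = 51860 + 4*1 = 51860 + 4 = 51864)
sqrt(U + H) = sqrt(51864 + 247690) = sqrt(299554)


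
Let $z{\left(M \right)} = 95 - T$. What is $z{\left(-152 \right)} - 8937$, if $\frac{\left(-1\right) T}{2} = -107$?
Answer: $-9056$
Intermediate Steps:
$T = 214$ ($T = \left(-2\right) \left(-107\right) = 214$)
$z{\left(M \right)} = -119$ ($z{\left(M \right)} = 95 - 214 = -119$)
$z{\left(-152 \right)} - 8937 = -119 - 8937 = -9056$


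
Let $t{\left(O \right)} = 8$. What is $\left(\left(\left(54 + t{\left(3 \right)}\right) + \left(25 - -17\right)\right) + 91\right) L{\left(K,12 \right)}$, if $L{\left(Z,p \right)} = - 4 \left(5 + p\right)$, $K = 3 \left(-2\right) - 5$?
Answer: $-13260$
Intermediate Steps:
$K = -11$ ($K = -6 - 5 = -11$)
$L{\left(Z,p \right)} = -20 - 4 p$
$\left(\left(\left(54 + t{\left(3 \right)}\right) + \left(25 - -17\right)\right) + 91\right) L{\left(K,12 \right)} = \left(\left(\left(54 + 8\right) + \left(25 - -17\right)\right) + 91\right) \left(-20 - 48\right) = \left(\left(62 + \left(25 + 17\right)\right) + 91\right) \left(-20 - 48\right) = \left(\left(62 + 42\right) + 91\right) \left(-68\right) = \left(104 + 91\right) \left(-68\right) = 195 \left(-68\right) = -13260$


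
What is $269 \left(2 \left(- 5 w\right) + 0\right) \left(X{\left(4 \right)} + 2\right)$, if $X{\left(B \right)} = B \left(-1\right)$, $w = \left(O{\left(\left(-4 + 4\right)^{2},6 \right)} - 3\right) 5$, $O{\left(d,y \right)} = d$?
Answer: $-80700$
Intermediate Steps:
$w = -15$ ($w = \left(\left(-4 + 4\right)^{2} - 3\right) 5 = \left(0^{2} - 3\right) 5 = \left(0 - 3\right) 5 = \left(-3\right) 5 = -15$)
$X{\left(B \right)} = - B$
$269 \left(2 \left(- 5 w\right) + 0\right) \left(X{\left(4 \right)} + 2\right) = 269 \left(2 \left(\left(-5\right) \left(-15\right)\right) + 0\right) \left(\left(-1\right) 4 + 2\right) = 269 \left(2 \cdot 75 + 0\right) \left(-4 + 2\right) = 269 \left(150 + 0\right) \left(-2\right) = 269 \cdot 150 \left(-2\right) = 269 \left(-300\right) = -80700$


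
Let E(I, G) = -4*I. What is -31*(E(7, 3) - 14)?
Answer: 1302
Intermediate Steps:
-31*(E(7, 3) - 14) = -31*(-4*7 - 14) = -31*(-28 - 14) = -31*(-42) = 1302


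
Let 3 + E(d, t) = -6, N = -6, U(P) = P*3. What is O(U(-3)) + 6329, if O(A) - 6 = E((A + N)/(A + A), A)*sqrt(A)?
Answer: 6335 - 27*I ≈ 6335.0 - 27.0*I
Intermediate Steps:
U(P) = 3*P
E(d, t) = -9 (E(d, t) = -3 - 6 = -9)
O(A) = 6 - 9*sqrt(A)
O(U(-3)) + 6329 = (6 - 9*3*I) + 6329 = (6 - 27*I) + 6329 = 6335 - 27*I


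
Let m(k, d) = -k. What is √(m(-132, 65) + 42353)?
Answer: √42485 ≈ 206.12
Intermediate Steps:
√(m(-132, 65) + 42353) = √(-1*(-132) + 42353) = √(132 + 42353) = √42485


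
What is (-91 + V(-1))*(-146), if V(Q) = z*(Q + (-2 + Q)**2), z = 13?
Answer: -1898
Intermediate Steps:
V(Q) = 13*Q + 13*(-2 + Q)**2 (V(Q) = 13*(Q + (-2 + Q)**2) = 13*Q + 13*(-2 + Q)**2)
(-91 + V(-1))*(-146) = (-91 + (13*(-1) + 13*(-2 - 1)**2))*(-146) = (-91 + (-13 + 13*(-3)**2))*(-146) = (-91 + (-13 + 13*9))*(-146) = (-91 + (-13 + 117))*(-146) = (-91 + 104)*(-146) = 13*(-146) = -1898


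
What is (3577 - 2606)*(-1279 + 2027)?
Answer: 726308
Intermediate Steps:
(3577 - 2606)*(-1279 + 2027) = 971*748 = 726308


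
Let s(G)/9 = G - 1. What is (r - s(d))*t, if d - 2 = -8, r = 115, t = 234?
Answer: 41652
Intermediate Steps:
d = -6 (d = 2 - 8 = -6)
s(G) = -9 + 9*G (s(G) = 9*(G - 1) = 9*(-1 + G) = -9 + 9*G)
(r - s(d))*t = (115 - (-9 + 9*(-6)))*234 = (115 - (-9 - 54))*234 = (115 - 1*(-63))*234 = (115 + 63)*234 = 178*234 = 41652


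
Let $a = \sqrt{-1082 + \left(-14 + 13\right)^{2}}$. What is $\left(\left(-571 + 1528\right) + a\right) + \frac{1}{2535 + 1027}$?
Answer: $\frac{3408835}{3562} + i \sqrt{1081} \approx 957.0 + 32.879 i$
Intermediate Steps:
$a = i \sqrt{1081}$ ($a = \sqrt{-1082 + \left(-1\right)^{2}} = \sqrt{-1082 + 1} = \sqrt{-1081} = i \sqrt{1081} \approx 32.879 i$)
$\left(\left(-571 + 1528\right) + a\right) + \frac{1}{2535 + 1027} = \left(\left(-571 + 1528\right) + i \sqrt{1081}\right) + \frac{1}{2535 + 1027} = \left(957 + i \sqrt{1081}\right) + \frac{1}{3562} = \frac{3408835}{3562} + i \sqrt{1081}$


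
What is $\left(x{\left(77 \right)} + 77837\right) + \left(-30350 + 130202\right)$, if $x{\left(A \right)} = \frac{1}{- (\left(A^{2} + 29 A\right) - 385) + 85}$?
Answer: $\frac{1366783787}{7692} \approx 1.7769 \cdot 10^{5}$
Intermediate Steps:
$x{\left(A \right)} = \frac{1}{470 - A^{2} - 29 A}$ ($x{\left(A \right)} = \frac{1}{- (-385 + A^{2} + 29 A) + 85} = \frac{1}{\left(385 - A^{2} - 29 A\right) + 85} = \frac{1}{470 - A^{2} - 29 A}$)
$\left(x{\left(77 \right)} + 77837\right) + \left(-30350 + 130202\right) = \left(- \frac{1}{-470 + 77^{2} + 29 \cdot 77} + 77837\right) + \left(-30350 + 130202\right) = \left(- \frac{1}{-470 + 5929 + 2233} + 77837\right) + 99852 = \left(- \frac{1}{7692} + 77837\right) + 99852 = \frac{598722203}{7692} + 99852 = \frac{1366783787}{7692}$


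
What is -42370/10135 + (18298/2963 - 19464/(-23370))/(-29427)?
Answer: -959349929869548/229465604536055 ≈ -4.1808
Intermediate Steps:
-42370/10135 + (18298/2963 - 19464/(-23370))/(-29427) = -42370*1/10135 + (18298*(1/2963) - 19464*(-1/23370))*(-1/29427) = -8474/2027 + (18298/2963 + 3244/3895)*(-1/29427) = -8474/2027 + (80882682/11540885)*(-1/29427) = -8474/2027 - 26960894/113204540965 = -959349929869548/229465604536055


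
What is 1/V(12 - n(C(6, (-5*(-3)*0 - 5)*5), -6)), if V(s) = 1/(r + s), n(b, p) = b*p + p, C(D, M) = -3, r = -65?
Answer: -65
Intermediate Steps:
n(b, p) = p + b*p
V(s) = 1/(-65 + s)
1/V(12 - n(C(6, (-5*(-3)*0 - 5)*5), -6)) = 1/(1/(-65 + (12 - (-6)*(1 - 3)))) = 1/(1/(-65 + (12 - (-6)*(-2)))) = 1/(1/(-65 + (12 - 1*12))) = 1/(1/(-65 + (12 - 12))) = 1/(1/(-65 + 0)) = 1/(1/(-65)) = 1/(-1/65) = -65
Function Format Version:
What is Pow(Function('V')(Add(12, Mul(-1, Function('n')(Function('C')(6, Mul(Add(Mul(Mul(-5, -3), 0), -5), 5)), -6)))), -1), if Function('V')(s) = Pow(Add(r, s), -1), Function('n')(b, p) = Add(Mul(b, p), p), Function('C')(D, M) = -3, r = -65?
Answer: -65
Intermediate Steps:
Function('n')(b, p) = Add(p, Mul(b, p))
Function('V')(s) = Pow(Add(-65, s), -1)
Pow(Function('V')(Add(12, Mul(-1, Function('n')(Function('C')(6, Mul(Add(Mul(Mul(-5, -3), 0), -5), 5)), -6)))), -1) = Pow(Pow(Add(-65, Add(12, Mul(-1, Mul(-6, Add(1, -3))))), -1), -1) = Pow(Pow(Add(-65, Add(12, Mul(-1, Mul(-6, -2)))), -1), -1) = Pow(Pow(Add(-65, Add(12, Mul(-1, 12))), -1), -1) = Pow(Pow(Add(-65, Add(12, -12)), -1), -1) = Pow(Pow(Add(-65, 0), -1), -1) = Pow(Pow(-65, -1), -1) = Pow(Rational(-1, 65), -1) = -65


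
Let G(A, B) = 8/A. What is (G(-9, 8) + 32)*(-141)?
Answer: -13160/3 ≈ -4386.7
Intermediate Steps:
(G(-9, 8) + 32)*(-141) = (8/(-9) + 32)*(-141) = (8*(-⅑) + 32)*(-141) = (-8/9 + 32)*(-141) = (280/9)*(-141) = -13160/3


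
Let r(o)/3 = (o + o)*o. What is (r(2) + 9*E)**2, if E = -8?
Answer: 2304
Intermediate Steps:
r(o) = 6*o**2 (r(o) = 3*((o + o)*o) = 3*((2*o)*o) = 3*(2*o**2) = 6*o**2)
(r(2) + 9*E)**2 = (6*2**2 + 9*(-8))**2 = (6*4 - 72)**2 = (24 - 72)**2 = (-48)**2 = 2304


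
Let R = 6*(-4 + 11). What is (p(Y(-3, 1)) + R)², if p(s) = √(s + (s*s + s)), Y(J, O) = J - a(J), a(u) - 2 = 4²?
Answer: (42 + √399)² ≈ 3840.9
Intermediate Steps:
a(u) = 18 (a(u) = 2 + 4² = 2 + 16 = 18)
R = 42 (R = 6*7 = 42)
Y(J, O) = -18 + J (Y(J, O) = J - 1*18 = J - 18 = -18 + J)
p(s) = √(s² + 2*s) (p(s) = √(s + (s² + s)) = √(s + (s + s²)) = √(s² + 2*s))
(p(Y(-3, 1)) + R)² = (√((-18 - 3)*(2 + (-18 - 3))) + 42)² = (√(-21*(2 - 21)) + 42)² = (√(-21*(-19)) + 42)² = (√399 + 42)² = (42 + √399)²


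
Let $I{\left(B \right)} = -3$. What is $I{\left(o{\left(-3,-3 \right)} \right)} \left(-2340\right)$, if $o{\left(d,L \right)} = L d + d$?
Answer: $7020$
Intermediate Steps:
$o{\left(d,L \right)} = d + L d$
$I{\left(o{\left(-3,-3 \right)} \right)} \left(-2340\right) = \left(-3\right) \left(-2340\right) = 7020$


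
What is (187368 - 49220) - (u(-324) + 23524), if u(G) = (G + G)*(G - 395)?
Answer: -351288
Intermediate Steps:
u(G) = 2*G*(-395 + G) (u(G) = (2*G)*(-395 + G) = 2*G*(-395 + G))
(187368 - 49220) - (u(-324) + 23524) = (187368 - 49220) - (2*(-324)*(-395 - 324) + 23524) = 138148 - (2*(-324)*(-719) + 23524) = 138148 - (465912 + 23524) = 138148 - 1*489436 = 138148 - 489436 = -351288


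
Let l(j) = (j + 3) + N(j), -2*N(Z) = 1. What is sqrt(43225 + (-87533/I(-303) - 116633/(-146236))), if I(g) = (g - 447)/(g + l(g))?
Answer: I*sqrt(818248367379016290)/5483850 ≈ 164.95*I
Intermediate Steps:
N(Z) = -1/2 (N(Z) = -1/2*1 = -1/2)
l(j) = 5/2 + j (l(j) = (j + 3) - 1/2 = (3 + j) - 1/2 = 5/2 + j)
I(g) = (-447 + g)/(5/2 + 2*g) (I(g) = (g - 447)/(g + (5/2 + g)) = (-447 + g)/(5/2 + 2*g))
sqrt(43225 + (-87533/I(-303) - 116633/(-146236))) = sqrt(43225 + (-87533*(5 + 4*(-303))/(2*(-447 - 303)) - 116633/(-146236))) = sqrt(43225 + (-87533/(2*(-750)/(5 - 1212)) - 116633*(-1/146236))) = sqrt(43225 + (-87533/(2*(-750)/(-1207)) + 116633/146236)) = sqrt(43225 + (-87533/(2*(-1/1207)*(-750)) + 116633/146236)) = sqrt(43225 + (-87533/1500/1207 + 116633/146236)) = sqrt(43225 + (-87533*1207/1500 + 116633/146236)) = sqrt(43225 + (-105652331/1500 + 116633/146236)) = sqrt(43225 - 1931249915827/27419250) = sqrt(-746052834577/27419250) = I*sqrt(818248367379016290)/5483850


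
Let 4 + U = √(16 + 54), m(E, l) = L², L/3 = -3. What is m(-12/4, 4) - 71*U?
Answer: 365 - 71*√70 ≈ -229.03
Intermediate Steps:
L = -9 (L = 3*(-3) = -9)
m(E, l) = 81 (m(E, l) = (-9)² = 81)
U = -4 + √70 (U = -4 + √(16 + 54) = -4 + √70 ≈ 4.3666)
m(-12/4, 4) - 71*U = 81 - 71*(-4 + √70) = 81 + (284 - 71*√70) = 365 - 71*√70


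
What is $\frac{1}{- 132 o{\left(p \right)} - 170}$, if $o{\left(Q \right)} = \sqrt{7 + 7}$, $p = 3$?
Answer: $\frac{85}{107518} - \frac{33 \sqrt{14}}{53759} \approx -0.0015063$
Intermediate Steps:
$o{\left(Q \right)} = \sqrt{14}$
$\frac{1}{- 132 o{\left(p \right)} - 170} = \frac{1}{- 132 \sqrt{14} - 170} = \frac{1}{-170 - 132 \sqrt{14}}$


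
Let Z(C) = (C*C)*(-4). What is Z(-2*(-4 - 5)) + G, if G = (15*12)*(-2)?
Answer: -1656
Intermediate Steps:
G = -360 (G = 180*(-2) = -360)
Z(C) = -4*C² (Z(C) = C²*(-4) = -4*C²)
Z(-2*(-4 - 5)) + G = -4*4*(-4 - 5)² - 360 = -4*(-2*(-9))² - 360 = -4*18² - 360 = -4*324 - 360 = -1296 - 360 = -1656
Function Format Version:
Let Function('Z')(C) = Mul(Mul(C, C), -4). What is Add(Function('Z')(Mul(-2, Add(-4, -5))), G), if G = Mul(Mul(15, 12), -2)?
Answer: -1656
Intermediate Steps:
G = -360 (G = Mul(180, -2) = -360)
Function('Z')(C) = Mul(-4, Pow(C, 2)) (Function('Z')(C) = Mul(Pow(C, 2), -4) = Mul(-4, Pow(C, 2)))
Add(Function('Z')(Mul(-2, Add(-4, -5))), G) = Add(Mul(-4, Pow(Mul(-2, Add(-4, -5)), 2)), -360) = Add(Mul(-4, Pow(Mul(-2, -9), 2)), -360) = Add(Mul(-4, Pow(18, 2)), -360) = Add(Mul(-4, 324), -360) = Add(-1296, -360) = -1656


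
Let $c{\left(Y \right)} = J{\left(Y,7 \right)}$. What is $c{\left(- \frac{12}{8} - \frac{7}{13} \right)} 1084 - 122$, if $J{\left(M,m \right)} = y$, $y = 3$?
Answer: $3130$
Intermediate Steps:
$J{\left(M,m \right)} = 3$
$c{\left(Y \right)} = 3$
$c{\left(- \frac{12}{8} - \frac{7}{13} \right)} 1084 - 122 = 3 \cdot 1084 - 122 = 3252 - 122 = 3130$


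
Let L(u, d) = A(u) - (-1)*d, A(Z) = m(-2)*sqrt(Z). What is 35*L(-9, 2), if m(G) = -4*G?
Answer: 70 + 840*I ≈ 70.0 + 840.0*I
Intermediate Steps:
A(Z) = 8*sqrt(Z) (A(Z) = (-4*(-2))*sqrt(Z) = 8*sqrt(Z))
L(u, d) = d + 8*sqrt(u) (L(u, d) = 8*sqrt(u) - (-1)*d = 8*sqrt(u) + d = d + 8*sqrt(u))
35*L(-9, 2) = 35*(2 + 8*sqrt(-9)) = 35*(2 + 8*(3*I)) = 35*(2 + 24*I) = 70 + 840*I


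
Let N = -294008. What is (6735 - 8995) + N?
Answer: -296268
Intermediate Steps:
(6735 - 8995) + N = (6735 - 8995) - 294008 = -2260 - 294008 = -296268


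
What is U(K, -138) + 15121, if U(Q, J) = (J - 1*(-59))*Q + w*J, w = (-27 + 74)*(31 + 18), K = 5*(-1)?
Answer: -302298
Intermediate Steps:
K = -5
w = 2303 (w = 47*49 = 2303)
U(Q, J) = 2303*J + Q*(59 + J) (U(Q, J) = (J - 1*(-59))*Q + 2303*J = (J + 59)*Q + 2303*J = (59 + J)*Q + 2303*J = Q*(59 + J) + 2303*J = 2303*J + Q*(59 + J))
U(K, -138) + 15121 = (59*(-5) + 2303*(-138) - 138*(-5)) + 15121 = (-295 - 317814 + 690) + 15121 = -317419 + 15121 = -302298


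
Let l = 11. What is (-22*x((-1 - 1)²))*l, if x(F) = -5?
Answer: 1210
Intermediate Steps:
(-22*x((-1 - 1)²))*l = -22*(-5)*11 = 110*11 = 1210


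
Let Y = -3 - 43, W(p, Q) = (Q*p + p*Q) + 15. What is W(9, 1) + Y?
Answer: -13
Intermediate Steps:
W(p, Q) = 15 + 2*Q*p (W(p, Q) = (Q*p + Q*p) + 15 = 2*Q*p + 15 = 15 + 2*Q*p)
Y = -46
W(9, 1) + Y = (15 + 2*1*9) - 46 = (15 + 18) - 46 = 33 - 46 = -13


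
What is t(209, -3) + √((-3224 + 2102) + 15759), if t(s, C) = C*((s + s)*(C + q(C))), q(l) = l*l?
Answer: -7524 + √14637 ≈ -7403.0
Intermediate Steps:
q(l) = l²
t(s, C) = 2*C*s*(C + C²) (t(s, C) = C*((s + s)*(C + C²)) = C*((2*s)*(C + C²)) = C*(2*s*(C + C²)) = 2*C*s*(C + C²))
t(209, -3) + √((-3224 + 2102) + 15759) = 2*209*(-3)²*(1 - 3) + √((-3224 + 2102) + 15759) = 2*209*9*(-2) + √(-1122 + 15759) = -7524 + √14637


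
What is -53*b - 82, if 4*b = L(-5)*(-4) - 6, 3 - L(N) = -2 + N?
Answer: 1055/2 ≈ 527.50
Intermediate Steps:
L(N) = 5 - N (L(N) = 3 - (-2 + N) = 3 + (2 - N) = 5 - N)
b = -23/2 (b = ((5 - 1*(-5))*(-4) - 6)/4 = ((5 + 5)*(-4) - 6)/4 = (10*(-4) - 6)/4 = (-40 - 6)/4 = (¼)*(-46) = -23/2 ≈ -11.500)
-53*b - 82 = -53*(-23/2) - 82 = 1219/2 - 82 = 1055/2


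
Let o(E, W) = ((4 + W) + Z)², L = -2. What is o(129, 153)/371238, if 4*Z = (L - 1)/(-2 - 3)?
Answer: 1411207/21213600 ≈ 0.066524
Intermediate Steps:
Z = 3/20 (Z = ((-2 - 1)/(-2 - 3))/4 = (-3/(-5))/4 = (-3*(-⅕))/4 = (¼)*(⅗) = 3/20 ≈ 0.15000)
o(E, W) = (83/20 + W)² (o(E, W) = ((4 + W) + 3/20)² = (83/20 + W)²)
o(129, 153)/371238 = ((83 + 20*153)²/400)/371238 = ((83 + 3060)²/400)*(1/371238) = ((1/400)*3143²)*(1/371238) = ((1/400)*9878449)*(1/371238) = (9878449/400)*(1/371238) = 1411207/21213600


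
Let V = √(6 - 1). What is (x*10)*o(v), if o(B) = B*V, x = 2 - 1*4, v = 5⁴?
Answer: -12500*√5 ≈ -27951.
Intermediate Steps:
v = 625
V = √5 ≈ 2.2361
x = -2 (x = 2 - 4 = -2)
o(B) = B*√5
(x*10)*o(v) = (-2*10)*(625*√5) = -12500*√5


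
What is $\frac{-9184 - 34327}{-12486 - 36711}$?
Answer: $\frac{43511}{49197} \approx 0.88442$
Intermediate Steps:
$\frac{-9184 - 34327}{-12486 - 36711} = - \frac{43511}{-49197} = \left(-43511\right) \left(- \frac{1}{49197}\right) = \frac{43511}{49197}$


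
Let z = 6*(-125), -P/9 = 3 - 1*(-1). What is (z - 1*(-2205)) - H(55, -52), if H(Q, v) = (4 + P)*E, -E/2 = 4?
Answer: 1199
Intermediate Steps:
E = -8 (E = -2*4 = -8)
P = -36 (P = -9*(3 - 1*(-1)) = -9*(3 + 1) = -9*4 = -36)
z = -750
H(Q, v) = 256 (H(Q, v) = (4 - 36)*(-8) = -32*(-8) = 256)
(z - 1*(-2205)) - H(55, -52) = (-750 - 1*(-2205)) - 1*256 = (-750 + 2205) - 256 = 1455 - 256 = 1199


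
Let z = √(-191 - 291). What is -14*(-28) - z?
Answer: 392 - I*√482 ≈ 392.0 - 21.954*I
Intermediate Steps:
z = I*√482 (z = √(-482) = I*√482 ≈ 21.954*I)
-14*(-28) - z = -14*(-28) - I*√482 = 392 - I*√482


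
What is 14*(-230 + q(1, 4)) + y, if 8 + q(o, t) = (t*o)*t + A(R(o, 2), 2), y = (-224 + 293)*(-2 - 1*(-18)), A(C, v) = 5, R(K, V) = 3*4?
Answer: -1934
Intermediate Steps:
R(K, V) = 12
y = 1104 (y = 69*(-2 + 18) = 69*16 = 1104)
q(o, t) = -3 + o*t² (q(o, t) = -8 + ((t*o)*t + 5) = -8 + ((o*t)*t + 5) = -8 + (o*t² + 5) = -8 + (5 + o*t²) = -3 + o*t²)
14*(-230 + q(1, 4)) + y = 14*(-230 + (-3 + 1*4²)) + 1104 = 14*(-230 + (-3 + 1*16)) + 1104 = 14*(-230 + (-3 + 16)) + 1104 = 14*(-230 + 13) + 1104 = 14*(-217) + 1104 = -3038 + 1104 = -1934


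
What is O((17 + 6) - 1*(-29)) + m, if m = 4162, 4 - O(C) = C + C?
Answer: 4062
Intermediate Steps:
O(C) = 4 - 2*C (O(C) = 4 - (C + C) = 4 - 2*C)
O((17 + 6) - 1*(-29)) + m = (4 - 2*((17 + 6) - 1*(-29))) + 4162 = (4 - 2*(23 + 29)) + 4162 = (4 - 2*52) + 4162 = (4 - 104) + 4162 = -100 + 4162 = 4062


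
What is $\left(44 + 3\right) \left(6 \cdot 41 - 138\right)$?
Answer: $5076$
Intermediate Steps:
$\left(44 + 3\right) \left(6 \cdot 41 - 138\right) = 47 \left(246 - 138\right) = 47 \cdot 108 = 5076$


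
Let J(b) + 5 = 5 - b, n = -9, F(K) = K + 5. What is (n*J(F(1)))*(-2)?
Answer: -108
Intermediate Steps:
F(K) = 5 + K
J(b) = -b (J(b) = -5 + (5 - b) = -b)
(n*J(F(1)))*(-2) = -(-9)*(5 + 1)*(-2) = -(-9)*6*(-2) = -9*(-6)*(-2) = 54*(-2) = -108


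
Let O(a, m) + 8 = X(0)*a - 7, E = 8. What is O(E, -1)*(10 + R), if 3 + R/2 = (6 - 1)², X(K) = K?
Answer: -810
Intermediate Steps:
O(a, m) = -15 (O(a, m) = -8 + (0*a - 7) = -8 + (0 - 7) = -8 - 7 = -15)
R = 44 (R = -6 + 2*(6 - 1)² = -6 + 2*5² = -6 + 2*25 = -6 + 50 = 44)
O(E, -1)*(10 + R) = -15*(10 + 44) = -15*54 = -810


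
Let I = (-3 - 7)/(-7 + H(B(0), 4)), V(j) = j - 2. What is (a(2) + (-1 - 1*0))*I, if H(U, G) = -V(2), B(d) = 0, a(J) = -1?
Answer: -20/7 ≈ -2.8571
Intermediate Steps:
V(j) = -2 + j
H(U, G) = 0 (H(U, G) = -(-2 + 2) = -1*0 = 0)
I = 10/7 (I = (-3 - 7)/(-7 + 0) = -10/(-7) = -10*(-1/7) = 10/7 ≈ 1.4286)
(a(2) + (-1 - 1*0))*I = (-1 + (-1 - 1*0))*(10/7) = (-1 + (-1 + 0))*(10/7) = (-1 - 1)*(10/7) = -2*10/7 = -20/7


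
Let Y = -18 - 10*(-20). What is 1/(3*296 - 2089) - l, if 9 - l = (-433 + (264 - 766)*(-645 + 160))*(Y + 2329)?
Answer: 732929343497/1201 ≈ 6.1027e+8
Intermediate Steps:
Y = 182 (Y = -18 + 200 = 182)
l = -610265898 (l = 9 - (-433 + (264 - 766)*(-645 + 160))*(182 + 2329) = 9 - (-433 - 502*(-485))*2511 = 9 - (-433 + 243470)*2511 = 9 - 243037*2511 = 9 - 1*610265907 = 9 - 610265907 = -610265898)
1/(3*296 - 2089) - l = 1/(3*296 - 2089) - 1*(-610265898) = 1/(888 - 2089) + 610265898 = 1/(-1201) + 610265898 = -1/1201 + 610265898 = 732929343497/1201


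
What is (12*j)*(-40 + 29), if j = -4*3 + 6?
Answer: 792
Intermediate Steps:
j = -6 (j = -2*6 + 6 = -12 + 6 = -6)
(12*j)*(-40 + 29) = (12*(-6))*(-40 + 29) = -72*(-11) = 792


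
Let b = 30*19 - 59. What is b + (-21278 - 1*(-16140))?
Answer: -4627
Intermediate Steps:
b = 511 (b = 570 - 59 = 511)
b + (-21278 - 1*(-16140)) = 511 + (-21278 - 1*(-16140)) = 511 + (-21278 + 16140) = 511 - 5138 = -4627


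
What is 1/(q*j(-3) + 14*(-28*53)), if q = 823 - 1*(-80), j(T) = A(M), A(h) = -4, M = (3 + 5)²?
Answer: -1/24388 ≈ -4.1004e-5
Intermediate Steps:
M = 64 (M = 8² = 64)
j(T) = -4
q = 903 (q = 823 + 80 = 903)
1/(q*j(-3) + 14*(-28*53)) = 1/(903*(-4) + 14*(-28*53)) = 1/(-3612 + 14*(-1484)) = 1/(-3612 - 20776) = 1/(-24388) = -1/24388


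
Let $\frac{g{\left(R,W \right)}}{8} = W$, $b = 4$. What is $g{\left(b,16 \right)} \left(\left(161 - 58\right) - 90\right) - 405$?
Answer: $1259$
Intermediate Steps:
$g{\left(R,W \right)} = 8 W$
$g{\left(b,16 \right)} \left(\left(161 - 58\right) - 90\right) - 405 = 8 \cdot 16 \left(\left(161 - 58\right) - 90\right) - 405 = 128 \left(103 - 90\right) - 405 = 128 \cdot 13 - 405 = 1664 - 405 = 1259$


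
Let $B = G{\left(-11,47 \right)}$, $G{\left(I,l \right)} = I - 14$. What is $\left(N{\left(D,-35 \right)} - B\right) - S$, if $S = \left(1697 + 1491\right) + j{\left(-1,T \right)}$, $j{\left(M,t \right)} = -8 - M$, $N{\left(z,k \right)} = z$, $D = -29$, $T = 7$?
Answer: $-3185$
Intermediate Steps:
$G{\left(I,l \right)} = -14 + I$ ($G{\left(I,l \right)} = I - 14 = -14 + I$)
$B = -25$ ($B = -14 - 11 = -25$)
$S = 3181$ ($S = \left(1697 + 1491\right) - 7 = 3188 + \left(-8 + 1\right) = 3188 - 7 = 3181$)
$\left(N{\left(D,-35 \right)} - B\right) - S = \left(-29 - -25\right) - 3181 = \left(-29 + 25\right) - 3181 = -4 - 3181 = -3185$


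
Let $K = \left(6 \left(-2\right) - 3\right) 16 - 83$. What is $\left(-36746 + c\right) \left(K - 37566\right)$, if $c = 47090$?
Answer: $-391923816$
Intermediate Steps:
$K = -323$ ($K = \left(-12 - 3\right) 16 - 83 = \left(-15\right) 16 - 83 = -240 - 83 = -323$)
$\left(-36746 + c\right) \left(K - 37566\right) = \left(-36746 + 47090\right) \left(-323 - 37566\right) = 10344 \left(-37889\right) = -391923816$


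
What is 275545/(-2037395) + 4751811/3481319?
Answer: 1744411185698/1418564384801 ≈ 1.2297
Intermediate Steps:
275545/(-2037395) + 4751811/3481319 = 275545*(-1/2037395) + 4751811*(1/3481319) = -55109/407479 + 4751811/3481319 = 1744411185698/1418564384801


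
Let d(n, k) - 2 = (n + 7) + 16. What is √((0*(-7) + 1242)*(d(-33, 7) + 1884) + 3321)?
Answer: 3*√259257 ≈ 1527.5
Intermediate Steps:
d(n, k) = 25 + n (d(n, k) = 2 + ((n + 7) + 16) = 2 + ((7 + n) + 16) = 2 + (23 + n) = 25 + n)
√((0*(-7) + 1242)*(d(-33, 7) + 1884) + 3321) = √((0*(-7) + 1242)*((25 - 33) + 1884) + 3321) = √((0 + 1242)*(-8 + 1884) + 3321) = √(1242*1876 + 3321) = √(2329992 + 3321) = √2333313 = 3*√259257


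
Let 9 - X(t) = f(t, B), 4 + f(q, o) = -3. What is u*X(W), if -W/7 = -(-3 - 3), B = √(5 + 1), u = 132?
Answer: 2112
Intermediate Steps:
B = √6 ≈ 2.4495
f(q, o) = -7 (f(q, o) = -4 - 3 = -7)
W = -42 (W = -(-7)*(-3 - 3) = -(-7)*(-6) = -7*6 = -42)
X(t) = 16 (X(t) = 9 - 1*(-7) = 9 + 7 = 16)
u*X(W) = 132*16 = 2112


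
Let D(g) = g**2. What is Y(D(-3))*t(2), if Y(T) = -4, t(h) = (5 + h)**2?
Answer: -196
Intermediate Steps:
Y(D(-3))*t(2) = -4*(5 + 2)**2 = -4*7**2 = -4*49 = -196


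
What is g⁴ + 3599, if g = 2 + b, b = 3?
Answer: 4224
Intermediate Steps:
g = 5 (g = 2 + 3 = 5)
g⁴ + 3599 = 5⁴ + 3599 = 625 + 3599 = 4224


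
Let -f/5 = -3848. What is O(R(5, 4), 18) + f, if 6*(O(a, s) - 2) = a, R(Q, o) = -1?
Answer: 115451/6 ≈ 19242.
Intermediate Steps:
f = 19240 (f = -5*(-3848) = 19240)
O(a, s) = 2 + a/6
O(R(5, 4), 18) + f = (2 + (⅙)*(-1)) + 19240 = (2 - ⅙) + 19240 = 11/6 + 19240 = 115451/6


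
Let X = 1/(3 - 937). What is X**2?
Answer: 1/872356 ≈ 1.1463e-6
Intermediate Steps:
X = -1/934 (X = 1/(-934) = -1/934 ≈ -0.0010707)
X**2 = (-1/934)**2 = 1/872356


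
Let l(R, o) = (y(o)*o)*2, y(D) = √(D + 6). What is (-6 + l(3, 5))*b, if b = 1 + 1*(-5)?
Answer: 24 - 40*√11 ≈ -108.67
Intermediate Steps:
y(D) = √(6 + D)
b = -4 (b = 1 - 5 = -4)
l(R, o) = 2*o*√(6 + o) (l(R, o) = (√(6 + o)*o)*2 = (o*√(6 + o))*2 = 2*o*√(6 + o))
(-6 + l(3, 5))*b = (-6 + 2*5*√(6 + 5))*(-4) = (-6 + 2*5*√11)*(-4) = (-6 + 10*√11)*(-4) = 24 - 40*√11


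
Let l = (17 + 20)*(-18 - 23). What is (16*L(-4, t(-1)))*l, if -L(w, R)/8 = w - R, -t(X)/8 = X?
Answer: -2330112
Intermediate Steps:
t(X) = -8*X
L(w, R) = -8*w + 8*R (L(w, R) = -8*(w - R) = -8*w + 8*R)
l = -1517 (l = 37*(-41) = -1517)
(16*L(-4, t(-1)))*l = (16*(-8*(-4) + 8*(-8*(-1))))*(-1517) = (16*(32 + 8*8))*(-1517) = (16*(32 + 64))*(-1517) = (16*96)*(-1517) = 1536*(-1517) = -2330112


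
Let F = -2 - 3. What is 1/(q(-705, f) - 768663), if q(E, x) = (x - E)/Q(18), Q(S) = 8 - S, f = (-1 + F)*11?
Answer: -10/7687269 ≈ -1.3009e-6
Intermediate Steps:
F = -5
f = -66 (f = (-1 - 5)*11 = -6*11 = -66)
q(E, x) = -x/10 + E/10 (q(E, x) = (x - E)/(8 - 1*18) = (x - E)/(8 - 18) = (x - E)/(-10) = (x - E)*(-1/10) = -x/10 + E/10)
1/(q(-705, f) - 768663) = 1/((-1/10*(-66) + (1/10)*(-705)) - 768663) = 1/((33/5 - 141/2) - 768663) = 1/(-639/10 - 768663) = 1/(-7687269/10) = -10/7687269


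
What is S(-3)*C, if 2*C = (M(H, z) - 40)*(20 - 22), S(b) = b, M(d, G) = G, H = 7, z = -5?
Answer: -135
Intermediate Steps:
C = 45 (C = ((-5 - 40)*(20 - 22))/2 = (-45*(-2))/2 = (½)*90 = 45)
S(-3)*C = -3*45 = -135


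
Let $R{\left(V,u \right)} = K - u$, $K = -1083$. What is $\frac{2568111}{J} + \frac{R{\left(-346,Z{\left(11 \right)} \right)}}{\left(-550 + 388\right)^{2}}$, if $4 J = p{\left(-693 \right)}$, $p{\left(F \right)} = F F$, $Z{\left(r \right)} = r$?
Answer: $\frac{237270395}{11114334} \approx 21.348$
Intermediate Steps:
$R{\left(V,u \right)} = -1083 - u$
$p{\left(F \right)} = F^{2}$
$J = \frac{480249}{4}$ ($J = \frac{\left(-693\right)^{2}}{4} = \frac{1}{4} \cdot 480249 = \frac{480249}{4} \approx 1.2006 \cdot 10^{5}$)
$\frac{2568111}{J} + \frac{R{\left(-346,Z{\left(11 \right)} \right)}}{\left(-550 + 388\right)^{2}} = \frac{2568111}{\frac{480249}{4}} + \frac{-1083 - 11}{\left(-550 + 388\right)^{2}} = 2568111 \cdot \frac{4}{480249} + \frac{-1083 - 11}{\left(-162\right)^{2}} = \frac{489164}{22869} - \frac{1094}{26244} = \frac{489164}{22869} - \frac{547}{13122} = \frac{237270395}{11114334}$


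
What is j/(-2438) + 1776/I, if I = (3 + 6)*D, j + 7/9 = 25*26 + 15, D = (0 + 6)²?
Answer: 171445/32913 ≈ 5.2090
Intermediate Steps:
D = 36 (D = 6² = 36)
j = 5978/9 (j = -7/9 + (25*26 + 15) = -7/9 + (650 + 15) = -7/9 + 665 = 5978/9 ≈ 664.22)
I = 324 (I = (3 + 6)*36 = 9*36 = 324)
j/(-2438) + 1776/I = (5978/9)/(-2438) + 1776/324 = (5978/9)*(-1/2438) + 1776*(1/324) = -2989/10971 + 148/27 = 171445/32913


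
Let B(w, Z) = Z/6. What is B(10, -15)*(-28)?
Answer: 70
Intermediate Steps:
B(w, Z) = Z/6 (B(w, Z) = Z*(1/6) = Z/6)
B(10, -15)*(-28) = ((1/6)*(-15))*(-28) = -5/2*(-28) = 70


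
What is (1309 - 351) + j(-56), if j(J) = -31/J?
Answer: 53679/56 ≈ 958.55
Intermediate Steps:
(1309 - 351) + j(-56) = (1309 - 351) - 31/(-56) = 958 - 31*(-1/56) = 958 + 31/56 = 53679/56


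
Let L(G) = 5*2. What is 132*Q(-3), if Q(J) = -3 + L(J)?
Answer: 924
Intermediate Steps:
L(G) = 10
Q(J) = 7 (Q(J) = -3 + 10 = 7)
132*Q(-3) = 132*7 = 924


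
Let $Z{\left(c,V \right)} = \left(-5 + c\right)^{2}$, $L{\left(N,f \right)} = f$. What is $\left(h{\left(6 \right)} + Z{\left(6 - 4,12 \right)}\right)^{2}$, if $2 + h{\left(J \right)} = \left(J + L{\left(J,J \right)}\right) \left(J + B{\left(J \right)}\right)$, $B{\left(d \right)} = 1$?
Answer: $8281$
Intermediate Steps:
$h{\left(J \right)} = -2 + 2 J \left(1 + J\right)$ ($h{\left(J \right)} = -2 + \left(J + J\right) \left(J + 1\right) = -2 + 2 J \left(1 + J\right)$)
$\left(h{\left(6 \right)} + Z{\left(6 - 4,12 \right)}\right)^{2} = \left(\left(-2 + 2 \cdot 6 + 2 \cdot 6^{2}\right) + \left(-5 + \left(6 - 4\right)\right)^{2}\right)^{2} = \left(\left(-2 + 12 + 2 \cdot 36\right) + \left(-5 + \left(6 - 4\right)\right)^{2}\right)^{2} = \left(\left(-2 + 12 + 72\right) + \left(-5 + 2\right)^{2}\right)^{2} = \left(82 + \left(-3\right)^{2}\right)^{2} = \left(82 + 9\right)^{2} = 91^{2} = 8281$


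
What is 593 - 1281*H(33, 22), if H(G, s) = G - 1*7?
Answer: -32713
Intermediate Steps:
H(G, s) = -7 + G (H(G, s) = G - 7 = -7 + G)
593 - 1281*H(33, 22) = 593 - 1281*(-7 + 33) = 593 - 1281*26 = 593 - 33306 = -32713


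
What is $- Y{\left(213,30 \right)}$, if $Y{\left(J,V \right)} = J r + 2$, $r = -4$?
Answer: $850$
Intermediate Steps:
$Y{\left(J,V \right)} = 2 - 4 J$ ($Y{\left(J,V \right)} = J \left(-4\right) + 2 = - 4 J + 2 = 2 - 4 J$)
$- Y{\left(213,30 \right)} = - (2 - 852) = \left(-1\right) \left(-850\right) = 850$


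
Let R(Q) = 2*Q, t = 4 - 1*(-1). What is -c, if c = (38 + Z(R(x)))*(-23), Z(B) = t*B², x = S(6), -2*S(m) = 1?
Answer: 989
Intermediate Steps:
S(m) = -½ (S(m) = -½*1 = -½)
x = -½ ≈ -0.50000
t = 5 (t = 4 + 1 = 5)
Z(B) = 5*B²
c = -989 (c = (38 + 5*(2*(-½))²)*(-23) = (38 + 5*(-1)²)*(-23) = (38 + 5*1)*(-23) = (38 + 5)*(-23) = 43*(-23) = -989)
-c = -1*(-989) = 989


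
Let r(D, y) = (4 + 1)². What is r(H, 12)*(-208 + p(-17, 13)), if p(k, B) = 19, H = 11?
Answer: -4725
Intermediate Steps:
r(D, y) = 25 (r(D, y) = 5² = 25)
r(H, 12)*(-208 + p(-17, 13)) = 25*(-208 + 19) = 25*(-189) = -4725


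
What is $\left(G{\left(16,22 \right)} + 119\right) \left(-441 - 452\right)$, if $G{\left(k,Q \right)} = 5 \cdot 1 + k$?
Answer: $-125020$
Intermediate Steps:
$G{\left(k,Q \right)} = 5 + k$
$\left(G{\left(16,22 \right)} + 119\right) \left(-441 - 452\right) = \left(\left(5 + 16\right) + 119\right) \left(-441 - 452\right) = \left(21 + 119\right) \left(-893\right) = 140 \left(-893\right) = -125020$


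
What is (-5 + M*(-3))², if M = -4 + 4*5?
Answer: 2809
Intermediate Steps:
M = 16 (M = -4 + 20 = 16)
(-5 + M*(-3))² = (-5 + 16*(-3))² = (-5 - 48)² = (-53)² = 2809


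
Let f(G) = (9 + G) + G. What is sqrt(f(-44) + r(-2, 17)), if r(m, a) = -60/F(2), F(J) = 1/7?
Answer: I*sqrt(499) ≈ 22.338*I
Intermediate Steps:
F(J) = 1/7 (F(J) = 1*(1/7) = 1/7)
r(m, a) = -420 (r(m, a) = -60/1/7 = -60*7 = -420)
f(G) = 9 + 2*G
sqrt(f(-44) + r(-2, 17)) = sqrt((9 + 2*(-44)) - 420) = sqrt((9 - 88) - 420) = sqrt(-79 - 420) = sqrt(-499) = I*sqrt(499)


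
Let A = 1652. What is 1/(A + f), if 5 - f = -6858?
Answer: 1/8515 ≈ 0.00011744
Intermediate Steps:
f = 6863 (f = 5 - 1*(-6858) = 5 + 6858 = 6863)
1/(A + f) = 1/(1652 + 6863) = 1/8515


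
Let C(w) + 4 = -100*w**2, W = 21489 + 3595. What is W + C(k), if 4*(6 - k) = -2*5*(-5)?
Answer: 20855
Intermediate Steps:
W = 25084
k = -13/2 (k = 6 - (-2*5)*(-5)/4 = 6 - (-5)*(-5)/2 = 6 - 1/4*50 = 6 - 25/2 = -13/2 ≈ -6.5000)
C(w) = -4 - 100*w**2
W + C(k) = 25084 + (-4 - 100*(-13/2)**2) = 25084 + (-4 - 100*169/4) = 25084 + (-4 - 4225) = 25084 - 4229 = 20855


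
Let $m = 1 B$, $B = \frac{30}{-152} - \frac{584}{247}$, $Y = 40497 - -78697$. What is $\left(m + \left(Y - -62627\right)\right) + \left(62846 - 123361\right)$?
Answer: $\frac{119847797}{988} \approx 1.213 \cdot 10^{5}$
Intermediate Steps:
$Y = 119194$ ($Y = 40497 + 78697 = 119194$)
$B = - \frac{2531}{988}$ ($B = 30 \left(- \frac{1}{152}\right) - \frac{584}{247} = - \frac{15}{76} - \frac{584}{247} = - \frac{2531}{988} \approx -2.5617$)
$m = - \frac{2531}{988}$ ($m = 1 \left(- \frac{2531}{988}\right) = - \frac{2531}{988} \approx -2.5617$)
$\left(m + \left(Y - -62627\right)\right) + \left(62846 - 123361\right) = \left(- \frac{2531}{988} + \left(119194 - -62627\right)\right) + \left(62846 - 123361\right) = \left(- \frac{2531}{988} + \left(119194 + 62627\right)\right) - 60515 = \left(- \frac{2531}{988} + 181821\right) - 60515 = \frac{179636617}{988} - 60515 = \frac{119847797}{988}$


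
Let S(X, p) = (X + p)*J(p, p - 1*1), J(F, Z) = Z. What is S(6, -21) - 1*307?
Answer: 23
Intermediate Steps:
S(X, p) = (-1 + p)*(X + p) (S(X, p) = (X + p)*(p - 1*1) = (X + p)*(p - 1) = (X + p)*(-1 + p) = (-1 + p)*(X + p))
S(6, -21) - 1*307 = (-1 - 21)*(6 - 21) - 1*307 = -22*(-15) - 307 = 330 - 307 = 23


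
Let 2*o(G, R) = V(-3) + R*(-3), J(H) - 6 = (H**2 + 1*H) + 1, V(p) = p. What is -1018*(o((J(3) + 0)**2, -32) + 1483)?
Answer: -1557031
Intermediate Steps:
J(H) = 7 + H + H**2 (J(H) = 6 + ((H**2 + 1*H) + 1) = 6 + ((H**2 + H) + 1) = 6 + ((H + H**2) + 1) = 6 + (1 + H + H**2) = 7 + H + H**2)
o(G, R) = -3/2 - 3*R/2 (o(G, R) = (-3 + R*(-3))/2 = (-3 - 3*R)/2 = -3/2 - 3*R/2)
-1018*(o((J(3) + 0)**2, -32) + 1483) = -1018*((-3/2 - 3/2*(-32)) + 1483) = -1018*((-3/2 + 48) + 1483) = -1018*(93/2 + 1483) = -1018*3059/2 = -1557031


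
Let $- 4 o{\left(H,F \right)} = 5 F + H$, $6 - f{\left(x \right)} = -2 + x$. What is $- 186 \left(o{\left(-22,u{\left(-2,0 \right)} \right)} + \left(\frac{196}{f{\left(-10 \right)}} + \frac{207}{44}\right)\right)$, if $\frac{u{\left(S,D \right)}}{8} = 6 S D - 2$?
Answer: $- \frac{504463}{66} \approx -7643.4$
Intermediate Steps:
$f{\left(x \right)} = 8 - x$ ($f{\left(x \right)} = 6 - \left(-2 + x\right) = 8 - x$)
$u{\left(S,D \right)} = -16 + 48 D S$ ($u{\left(S,D \right)} = 8 \left(6 S D - 2\right) = 8 \left(6 D S - 2\right) = 8 \left(-2 + 6 D S\right) = -16 + 48 D S$)
$o{\left(H,F \right)} = - \frac{5 F}{4} - \frac{H}{4}$ ($o{\left(H,F \right)} = - \frac{5 F + H}{4} = - \frac{H + 5 F}{4} = - \frac{5 F}{4} - \frac{H}{4}$)
$- 186 \left(o{\left(-22,u{\left(-2,0 \right)} \right)} + \left(\frac{196}{f{\left(-10 \right)}} + \frac{207}{44}\right)\right) = - 186 \left(\left(- \frac{5 \left(-16 + 48 \cdot 0 \left(-2\right)\right)}{4} - - \frac{11}{2}\right) + \left(\frac{196}{8 - -10} + \frac{207}{44}\right)\right) = - 186 \left(\left(- \frac{5 \left(-16 + 0\right)}{4} + \frac{11}{2}\right) + \left(\frac{196}{8 + 10} + 207 \cdot \frac{1}{44}\right)\right) = - 186 \left(\left(\left(- \frac{5}{4}\right) \left(-16\right) + \frac{11}{2}\right) + \left(\frac{196}{18} + \frac{207}{44}\right)\right) = - 186 \left(\left(20 + \frac{11}{2}\right) + \left(196 \cdot \frac{1}{18} + \frac{207}{44}\right)\right) = - 186 \left(\frac{51}{2} + \left(\frac{98}{9} + \frac{207}{44}\right)\right) = - 186 \left(\frac{51}{2} + \frac{6175}{396}\right) = \left(-186\right) \frac{16273}{396} = - \frac{504463}{66}$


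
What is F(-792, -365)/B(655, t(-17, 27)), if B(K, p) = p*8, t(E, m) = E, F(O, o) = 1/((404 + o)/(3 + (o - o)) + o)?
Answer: 1/47872 ≈ 2.0889e-5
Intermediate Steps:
F(O, o) = 1/(404/3 + 4*o/3) (F(O, o) = 1/((404 + o)/(3 + 0) + o) = 1/((404 + o)/3 + o) = 1/((404 + o)*(⅓) + o) = 1/((404/3 + o/3) + o) = 1/(404/3 + 4*o/3))
B(K, p) = 8*p
F(-792, -365)/B(655, t(-17, 27)) = (3/(4*(101 - 365)))/((8*(-17))) = ((¾)/(-264))/(-136) = ((¾)*(-1/264))*(-1/136) = -1/352*(-1/136) = 1/47872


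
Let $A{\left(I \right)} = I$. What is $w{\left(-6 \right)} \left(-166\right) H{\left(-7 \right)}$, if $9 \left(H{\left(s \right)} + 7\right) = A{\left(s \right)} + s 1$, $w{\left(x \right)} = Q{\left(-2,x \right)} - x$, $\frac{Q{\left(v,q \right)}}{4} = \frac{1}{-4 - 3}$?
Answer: $\frac{69388}{9} \approx 7709.8$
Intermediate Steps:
$Q{\left(v,q \right)} = - \frac{4}{7}$ ($Q{\left(v,q \right)} = \frac{4}{-4 - 3} = \frac{4}{-7} = 4 \left(- \frac{1}{7}\right) = - \frac{4}{7}$)
$w{\left(x \right)} = - \frac{4}{7} - x$
$H{\left(s \right)} = -7 + \frac{2 s}{9}$ ($H{\left(s \right)} = -7 + \frac{s + s 1}{9} = -7 + \frac{s + s}{9} = -7 + \frac{2 s}{9}$)
$w{\left(-6 \right)} \left(-166\right) H{\left(-7 \right)} = \left(- \frac{4}{7} - -6\right) \left(-166\right) \left(-7 + \frac{2}{9} \left(-7\right)\right) = \left(- \frac{4}{7} + 6\right) \left(-166\right) \left(-7 - \frac{14}{9}\right) = \frac{38}{7} \left(-166\right) \left(- \frac{77}{9}\right) = \left(- \frac{6308}{7}\right) \left(- \frac{77}{9}\right) = \frac{69388}{9}$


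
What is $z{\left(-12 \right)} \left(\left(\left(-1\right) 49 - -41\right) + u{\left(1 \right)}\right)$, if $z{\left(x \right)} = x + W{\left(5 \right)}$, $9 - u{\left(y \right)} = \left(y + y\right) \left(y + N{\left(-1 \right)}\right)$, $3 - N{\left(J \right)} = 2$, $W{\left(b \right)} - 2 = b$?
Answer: $15$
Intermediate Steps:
$W{\left(b \right)} = 2 + b$
$N{\left(J \right)} = 1$ ($N{\left(J \right)} = 3 - 2 = 1$)
$u{\left(y \right)} = 9 - 2 y \left(1 + y\right)$ ($u{\left(y \right)} = 9 - \left(y + y\right) \left(y + 1\right) = 9 - 2 y \left(1 + y\right)$)
$z{\left(x \right)} = 7 + x$ ($z{\left(x \right)} = x + \left(2 + 5\right) = x + 7 = 7 + x$)
$z{\left(-12 \right)} \left(\left(\left(-1\right) 49 - -41\right) + u{\left(1 \right)}\right) = \left(7 - 12\right) \left(\left(\left(-1\right) 49 - -41\right) - \left(-7 + 2\right)\right) = - 5 \left(\left(-49 + 41\right) - -5\right) = - 5 \left(-8 - -5\right) = - 5 \left(-8 + 5\right) = \left(-5\right) \left(-3\right) = 15$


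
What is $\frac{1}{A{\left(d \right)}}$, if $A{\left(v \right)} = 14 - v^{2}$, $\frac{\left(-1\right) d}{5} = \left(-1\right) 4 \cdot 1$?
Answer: $- \frac{1}{386} \approx -0.0025907$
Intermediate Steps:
$d = 20$ ($d = - 5 \left(-1\right) 4 \cdot 1 = - 5 \left(\left(-4\right) 1\right) = \left(-5\right) \left(-4\right) = 20$)
$\frac{1}{A{\left(d \right)}} = \frac{1}{14 - 20^{2}} = \frac{1}{14 - 400} = \frac{1}{-386} = - \frac{1}{386}$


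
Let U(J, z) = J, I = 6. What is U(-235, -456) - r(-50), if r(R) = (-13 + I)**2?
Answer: -284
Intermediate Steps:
r(R) = 49 (r(R) = (-13 + 6)**2 = (-7)**2 = 49)
U(-235, -456) - r(-50) = -235 - 1*49 = -235 - 49 = -284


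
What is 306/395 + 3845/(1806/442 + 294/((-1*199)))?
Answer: 66829310963/45315585 ≈ 1474.8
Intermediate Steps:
306/395 + 3845/(1806/442 + 294/((-1*199))) = 306*(1/395) + 3845/(1806*(1/442) + 294/(-199)) = 306/395 + 3845/(903/221 + 294*(-1/199)) = 306/395 + 3845/(903/221 - 294/199) = 306/395 + 3845/(114723/43979) = 306/395 + 3845*(43979/114723) = 306/395 + 169099255/114723 = 66829310963/45315585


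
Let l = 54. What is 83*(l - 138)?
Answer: -6972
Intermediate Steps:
83*(l - 138) = 83*(54 - 138) = 83*(-84) = -6972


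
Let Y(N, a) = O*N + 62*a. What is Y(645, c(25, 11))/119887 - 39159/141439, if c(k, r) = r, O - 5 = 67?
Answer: 1970233525/16956697393 ≈ 0.11619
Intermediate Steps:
O = 72 (O = 5 + 67 = 72)
Y(N, a) = 62*a + 72*N (Y(N, a) = 72*N + 62*a = 62*a + 72*N)
Y(645, c(25, 11))/119887 - 39159/141439 = (62*11 + 72*645)/119887 - 39159/141439 = (682 + 46440)*(1/119887) - 39159*1/141439 = 47122*(1/119887) - 39159/141439 = 47122/119887 - 39159/141439 = 1970233525/16956697393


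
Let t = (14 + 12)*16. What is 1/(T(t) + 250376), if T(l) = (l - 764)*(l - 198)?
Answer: 1/174512 ≈ 5.7303e-6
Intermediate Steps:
t = 416 (t = 26*16 = 416)
T(l) = (-764 + l)*(-198 + l)
1/(T(t) + 250376) = 1/((151272 + 416² - 962*416) + 250376) = 1/((151272 + 173056 - 400192) + 250376) = 1/(-75864 + 250376) = 1/174512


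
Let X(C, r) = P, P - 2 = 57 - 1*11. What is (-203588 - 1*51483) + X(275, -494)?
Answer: -255023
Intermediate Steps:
P = 48 (P = 2 + (57 - 1*11) = 2 + (57 - 11) = 2 + 46 = 48)
X(C, r) = 48
(-203588 - 1*51483) + X(275, -494) = (-203588 - 1*51483) + 48 = (-203588 - 51483) + 48 = -255071 + 48 = -255023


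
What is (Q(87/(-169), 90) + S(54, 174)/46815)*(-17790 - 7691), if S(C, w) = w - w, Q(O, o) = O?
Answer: 2216847/169 ≈ 13117.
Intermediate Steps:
S(C, w) = 0
(Q(87/(-169), 90) + S(54, 174)/46815)*(-17790 - 7691) = (87/(-169) + 0/46815)*(-17790 - 7691) = (87*(-1/169) + 0*(1/46815))*(-25481) = (-87/169 + 0)*(-25481) = -87/169*(-25481) = 2216847/169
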